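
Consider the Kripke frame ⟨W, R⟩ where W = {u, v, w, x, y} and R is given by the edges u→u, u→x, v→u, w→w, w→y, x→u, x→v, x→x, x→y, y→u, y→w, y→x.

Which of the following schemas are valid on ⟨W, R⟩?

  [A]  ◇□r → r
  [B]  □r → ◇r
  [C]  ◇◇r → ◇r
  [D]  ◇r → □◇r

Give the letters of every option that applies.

R is not symmetric: v R u but not u R v.
R is not transitive: u R x and x R v but not u R v.
R is not euclidean: x R u and x R v but not u R v.
R is serial: every world has an R-successor.
(A) ◇□r → r (the dual of axiom B) characterises the symmetric frames. R is not symmetric — not valid.
(B) □r → ◇r is axiom D; it is valid on a frame exactly when R is serial. R is serial, so valid.
(C) the dual of axiom 4: valid iff R is transitive. R is not transitive — not valid.
(D) ◇r → □◇r is axiom 5, which corresponds to the euclidean property. R is not euclidean — not valid.

B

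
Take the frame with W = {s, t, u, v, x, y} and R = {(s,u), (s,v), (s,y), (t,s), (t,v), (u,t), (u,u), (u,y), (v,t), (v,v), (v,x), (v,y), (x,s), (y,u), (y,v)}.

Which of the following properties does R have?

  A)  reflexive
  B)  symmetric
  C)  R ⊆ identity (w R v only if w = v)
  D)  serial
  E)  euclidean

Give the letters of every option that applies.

(A) not reflexive: not s R s.
(B) not symmetric: s R u but not u R s.
(C) not ⊆ identity: s R u with s ≠ u.
(D) serial: every world has an R-successor.
(E) not euclidean: s R u and s R v but not u R v.

D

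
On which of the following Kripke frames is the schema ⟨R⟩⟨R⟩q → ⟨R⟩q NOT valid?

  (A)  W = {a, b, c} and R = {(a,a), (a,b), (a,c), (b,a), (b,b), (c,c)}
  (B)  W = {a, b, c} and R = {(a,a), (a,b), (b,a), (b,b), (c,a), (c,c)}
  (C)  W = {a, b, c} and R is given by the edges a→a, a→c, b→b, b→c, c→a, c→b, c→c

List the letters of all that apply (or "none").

The schema ⟨R⟩⟨R⟩q → ⟨R⟩q is the dual of axiom 4; it is valid on a frame iff R is transitive.
(A) R is not transitive (b R a and a R c but not b R c), so the schema fails here.
(B) R is not transitive (c R a and a R b but not c R b), so the schema fails here.
(C) R is not transitive (a R c and c R b but not a R b), so the schema fails here.

A, B, C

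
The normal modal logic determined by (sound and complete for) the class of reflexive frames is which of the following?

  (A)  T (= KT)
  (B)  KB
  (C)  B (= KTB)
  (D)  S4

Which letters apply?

(A) T (= KT) is determined by exactly this class.
(B) KB is determined by the class of symmetric frames.
(C) B (= KTB) is determined by the class of reflexive and symmetric frames.
(D) S4 is determined by the class of reflexive and transitive frames.

A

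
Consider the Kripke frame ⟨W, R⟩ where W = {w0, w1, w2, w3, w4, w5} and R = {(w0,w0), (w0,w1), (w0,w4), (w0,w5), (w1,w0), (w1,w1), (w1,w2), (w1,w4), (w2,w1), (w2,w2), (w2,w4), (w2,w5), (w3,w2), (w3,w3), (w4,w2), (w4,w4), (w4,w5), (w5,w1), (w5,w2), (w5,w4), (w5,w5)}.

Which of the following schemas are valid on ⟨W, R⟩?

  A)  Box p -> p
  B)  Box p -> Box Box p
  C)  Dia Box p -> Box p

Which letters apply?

A

R is reflexive: each world relates to itself.
R is not transitive: w0 R w1 and w1 R w2 but not w0 R w2.
R is not euclidean: w0 R w1 and w0 R w5 but not w1 R w5.
(A) Box p -> p is axiom T, which corresponds to reflexivity. R is reflexive — valid.
(B) Box p -> Box Box p is axiom 4; it is valid on a frame exactly when R is transitive. R is not transitive, so not valid.
(C) Dia Box p -> Box p is the dual of axiom 5, which corresponds to the euclidean property. R is not euclidean — not valid.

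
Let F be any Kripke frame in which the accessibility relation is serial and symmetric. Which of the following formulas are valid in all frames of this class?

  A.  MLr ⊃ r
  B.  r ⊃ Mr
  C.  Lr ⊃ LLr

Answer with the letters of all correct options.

A

(A) MLr ⊃ r (the dual of axiom B) characterises the symmetric frames. Every such R is symmetric — valid.
(B) r ⊃ Mr (the dual of axiom T) characterises the reflexive frames. Such an R need not be reflexive — not valid.
(C) Lr ⊃ LLr is axiom 4; it is valid on a frame exactly when R is transitive. Such an R need not be transitive, so not valid.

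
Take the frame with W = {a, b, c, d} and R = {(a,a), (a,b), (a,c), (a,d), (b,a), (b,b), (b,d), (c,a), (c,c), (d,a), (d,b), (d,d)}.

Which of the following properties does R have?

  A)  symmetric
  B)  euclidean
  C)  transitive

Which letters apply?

A

(A) symmetric: every R-edge is matched by its reverse.
(B) not euclidean: a R b and a R c but not b R c.
(C) not transitive: b R a and a R c but not b R c.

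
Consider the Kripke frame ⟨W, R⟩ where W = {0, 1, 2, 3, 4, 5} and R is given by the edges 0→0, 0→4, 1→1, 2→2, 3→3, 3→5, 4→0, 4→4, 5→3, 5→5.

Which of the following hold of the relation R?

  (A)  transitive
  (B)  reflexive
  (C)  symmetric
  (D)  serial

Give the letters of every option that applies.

(A) transitive: R is closed under composition.
(B) reflexive: each world relates to itself.
(C) symmetric: every R-edge is matched by its reverse.
(D) serial: every world has an R-successor.

A, B, C, D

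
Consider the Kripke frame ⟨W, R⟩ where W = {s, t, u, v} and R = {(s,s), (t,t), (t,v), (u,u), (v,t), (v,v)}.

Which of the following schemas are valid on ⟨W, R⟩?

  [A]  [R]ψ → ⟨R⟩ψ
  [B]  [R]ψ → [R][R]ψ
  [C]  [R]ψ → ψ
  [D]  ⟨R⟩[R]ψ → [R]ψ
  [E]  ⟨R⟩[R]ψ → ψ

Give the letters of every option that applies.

A, B, C, D, E

R is reflexive: each world relates to itself.
R is symmetric: every R-edge is matched by its reverse.
R is transitive: R is closed under composition.
R is euclidean: any two R-successors of the same world are R-related.
R is serial: every world has an R-successor.
(A) [R]ψ → ⟨R⟩ψ (axiom D) characterises the serial frames. R is serial — valid.
(B) [R]ψ → [R][R]ψ is axiom 4, which corresponds to transitivity. R is transitive — valid.
(C) [R]ψ → ψ is axiom T, which corresponds to reflexivity. R is reflexive — valid.
(D) ⟨R⟩[R]ψ → [R]ψ (the dual of axiom 5) characterises the euclidean frames. R is euclidean — valid.
(E) ⟨R⟩[R]ψ → ψ is the dual of axiom B; it is valid on a frame exactly when R is symmetric. R is symmetric, so valid.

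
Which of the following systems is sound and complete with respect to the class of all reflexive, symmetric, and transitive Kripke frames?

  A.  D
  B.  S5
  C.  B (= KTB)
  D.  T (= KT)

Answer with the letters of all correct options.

B

(A) D is determined by the class of serial frames.
(B) S5 is determined by exactly this class.
(C) B (= KTB) is determined by the class of reflexive and symmetric frames.
(D) T (= KT) is determined by the class of reflexive frames.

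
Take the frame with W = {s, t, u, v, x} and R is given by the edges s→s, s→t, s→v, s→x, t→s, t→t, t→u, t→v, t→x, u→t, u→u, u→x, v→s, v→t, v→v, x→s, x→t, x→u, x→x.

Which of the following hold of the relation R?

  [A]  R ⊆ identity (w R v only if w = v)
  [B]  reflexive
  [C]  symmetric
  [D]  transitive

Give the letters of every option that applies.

B, C

(A) not ⊆ identity: s R t with s ≠ t.
(B) reflexive: each world relates to itself.
(C) symmetric: every R-edge is matched by its reverse.
(D) not transitive: s R t and t R u but not s R u.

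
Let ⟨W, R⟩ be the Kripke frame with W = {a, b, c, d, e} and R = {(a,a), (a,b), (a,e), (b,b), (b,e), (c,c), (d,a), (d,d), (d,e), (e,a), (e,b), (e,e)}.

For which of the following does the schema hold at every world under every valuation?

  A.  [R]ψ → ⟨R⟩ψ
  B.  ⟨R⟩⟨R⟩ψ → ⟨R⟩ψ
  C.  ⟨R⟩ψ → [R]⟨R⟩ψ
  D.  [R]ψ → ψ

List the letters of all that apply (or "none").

A, D

R is reflexive: each world relates to itself.
R is not transitive: b R e and e R a but not b R a.
R is not euclidean: a R b and a R a but not b R a.
R is serial: every world has an R-successor.
(A) axiom D: valid iff R is serial. R is serial — valid.
(B) the dual of axiom 4: valid iff R is transitive. R is not transitive — not valid.
(C) ⟨R⟩ψ → [R]⟨R⟩ψ is axiom 5; it is valid on a frame exactly when R is euclidean. R is not euclidean, so not valid.
(D) [R]ψ → ψ is axiom T, which corresponds to reflexivity. R is reflexive — valid.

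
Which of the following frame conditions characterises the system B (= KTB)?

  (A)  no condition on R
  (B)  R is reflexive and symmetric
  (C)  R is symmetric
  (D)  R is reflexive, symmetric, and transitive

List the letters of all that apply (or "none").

(A) this class determines K, not B (= KTB).
(B) B (= KTB) is sound and complete for exactly this class.
(C) this class determines KB, not B (= KTB).
(D) this class determines S5, not B (= KTB).

B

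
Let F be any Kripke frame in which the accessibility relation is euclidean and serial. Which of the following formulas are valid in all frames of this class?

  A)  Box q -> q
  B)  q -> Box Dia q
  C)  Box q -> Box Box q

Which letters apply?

(A) axiom T: valid iff R is reflexive. Such an R need not be reflexive — not valid.
(B) q -> Box Dia q is axiom B, which corresponds to symmetry. Such an R need not be symmetric — not valid.
(C) Box q -> Box Box q is axiom 4, which corresponds to transitivity. Such an R need not be transitive — not valid.

none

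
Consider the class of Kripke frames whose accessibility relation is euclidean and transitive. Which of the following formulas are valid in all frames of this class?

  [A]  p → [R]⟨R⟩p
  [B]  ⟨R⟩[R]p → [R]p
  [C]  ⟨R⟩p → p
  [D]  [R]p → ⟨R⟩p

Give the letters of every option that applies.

B

(A) p → [R]⟨R⟩p (axiom B) characterises the symmetric frames. Such an R need not be symmetric — not valid.
(B) ⟨R⟩[R]p → [R]p is the dual of axiom 5; it is valid on a frame exactly when R is euclidean. Every such R is euclidean, so valid.
(C) ⟨R⟩p → p is valid only on frames where every R-edge is a self-loop. Such an R need not be a subset of the identity — not valid.
(D) axiom D: valid iff R is serial. Such an R need not be serial — not valid.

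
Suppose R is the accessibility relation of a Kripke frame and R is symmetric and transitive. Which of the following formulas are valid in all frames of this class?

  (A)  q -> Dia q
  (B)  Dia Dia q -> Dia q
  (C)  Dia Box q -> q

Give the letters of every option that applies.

B, C

A symmetric transitive relation is euclidean (uRv and uRw give vRu by symmetry, then vRw by transitivity).
(A) q -> Dia q is the dual of axiom T, which corresponds to reflexivity. Such an R need not be reflexive — not valid.
(B) Dia Dia q -> Dia q is the dual of axiom 4, which corresponds to transitivity. Every such R is transitive — valid.
(C) Dia Box q -> q (the dual of axiom B) characterises the symmetric frames. Every such R is symmetric — valid.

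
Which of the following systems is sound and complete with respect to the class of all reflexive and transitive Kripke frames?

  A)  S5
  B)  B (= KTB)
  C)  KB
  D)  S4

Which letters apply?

D

(A) S5 is determined by the class of reflexive, symmetric, and transitive frames.
(B) B (= KTB) is determined by the class of reflexive and symmetric frames.
(C) KB is determined by the class of symmetric frames.
(D) S4 is determined by exactly this class.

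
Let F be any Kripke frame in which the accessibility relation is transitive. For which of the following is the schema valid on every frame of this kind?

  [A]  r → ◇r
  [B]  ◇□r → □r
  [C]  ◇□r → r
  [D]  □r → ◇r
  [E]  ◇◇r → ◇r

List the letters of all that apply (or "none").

E

(A) r → ◇r is the dual of axiom T; it is valid on a frame exactly when R is reflexive. Such an R need not be reflexive, so not valid.
(B) the dual of axiom 5: valid iff R is euclidean. Such an R need not be euclidean — not valid.
(C) ◇□r → r (the dual of axiom B) characterises the symmetric frames. Such an R need not be symmetric — not valid.
(D) □r → ◇r is axiom D; it is valid on a frame exactly when R is serial. Such an R need not be serial, so not valid.
(E) ◇◇r → ◇r is the dual of axiom 4; it is valid on a frame exactly when R is transitive. Every such R is transitive, so valid.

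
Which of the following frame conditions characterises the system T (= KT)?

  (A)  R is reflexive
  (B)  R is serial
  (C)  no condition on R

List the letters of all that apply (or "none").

A

(A) T (= KT) is sound and complete for exactly this class.
(B) this class determines D, not T (= KT).
(C) this class determines K, not T (= KT).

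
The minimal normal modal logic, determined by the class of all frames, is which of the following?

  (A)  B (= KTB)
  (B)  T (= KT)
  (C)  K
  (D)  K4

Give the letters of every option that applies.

(A) B (= KTB) is determined by the class of reflexive and symmetric frames.
(B) T (= KT) is determined by the class of reflexive frames.
(C) K is determined by exactly this class.
(D) K4 is determined by the class of transitive frames.

C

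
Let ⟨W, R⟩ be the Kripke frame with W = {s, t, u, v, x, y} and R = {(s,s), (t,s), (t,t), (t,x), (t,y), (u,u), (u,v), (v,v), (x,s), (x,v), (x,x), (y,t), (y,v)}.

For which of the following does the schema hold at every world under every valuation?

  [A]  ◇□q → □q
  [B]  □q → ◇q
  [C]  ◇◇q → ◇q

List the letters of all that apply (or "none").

R is not transitive: t R x and x R v but not t R v.
R is not euclidean: t R s and t R t but not s R t.
R is serial: every world has an R-successor.
(A) ◇□q → □q (the dual of axiom 5) characterises the euclidean frames. R is not euclidean — not valid.
(B) □q → ◇q (axiom D) characterises the serial frames. R is serial — valid.
(C) ◇◇q → ◇q (the dual of axiom 4) characterises the transitive frames. R is not transitive — not valid.

B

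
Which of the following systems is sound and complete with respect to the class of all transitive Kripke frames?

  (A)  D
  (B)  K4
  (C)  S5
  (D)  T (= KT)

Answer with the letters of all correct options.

B

(A) D is determined by the class of serial frames.
(B) K4 is determined by exactly this class.
(C) S5 is determined by the class of reflexive, symmetric, and transitive frames.
(D) T (= KT) is determined by the class of reflexive frames.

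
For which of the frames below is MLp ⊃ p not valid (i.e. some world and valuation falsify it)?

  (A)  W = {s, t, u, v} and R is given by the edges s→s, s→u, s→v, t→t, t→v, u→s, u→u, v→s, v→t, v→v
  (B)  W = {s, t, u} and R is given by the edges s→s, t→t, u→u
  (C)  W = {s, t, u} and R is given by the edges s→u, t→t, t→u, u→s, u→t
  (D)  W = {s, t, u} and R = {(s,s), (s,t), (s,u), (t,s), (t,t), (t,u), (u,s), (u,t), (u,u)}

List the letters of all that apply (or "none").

The schema MLp ⊃ p is the dual of axiom B; it is valid on a frame iff R is symmetric.
(A) R is symmetric (every R-edge is matched by its reverse), so the schema is valid here.
(B) R is symmetric (every R-edge is matched by its reverse), so the schema is valid here.
(C) R is symmetric (every R-edge is matched by its reverse), so the schema is valid here.
(D) R is symmetric (every R-edge is matched by its reverse), so the schema is valid here.

none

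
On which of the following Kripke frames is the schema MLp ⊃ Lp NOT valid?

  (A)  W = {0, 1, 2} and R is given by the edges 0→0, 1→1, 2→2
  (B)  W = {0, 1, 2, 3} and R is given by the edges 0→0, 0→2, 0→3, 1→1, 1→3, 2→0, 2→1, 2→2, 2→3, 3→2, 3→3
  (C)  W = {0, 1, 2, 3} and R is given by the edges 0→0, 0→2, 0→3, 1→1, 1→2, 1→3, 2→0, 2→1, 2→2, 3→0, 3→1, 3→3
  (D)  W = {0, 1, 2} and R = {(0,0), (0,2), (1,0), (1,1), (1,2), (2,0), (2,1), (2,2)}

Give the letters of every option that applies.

B, C, D

The schema MLp ⊃ Lp is the dual of axiom 5; it is valid on a frame iff R is euclidean.
(A) R is euclidean (any two R-successors of the same world are R-related), so the schema is valid here.
(B) R is not euclidean (0 R 3 and 0 R 0 but not 3 R 0), so the schema fails here.
(C) R is not euclidean (0 R 2 and 0 R 3 but not 2 R 3), so the schema fails here.
(D) R is not euclidean (1 R 0 and 1 R 1 but not 0 R 1), so the schema fails here.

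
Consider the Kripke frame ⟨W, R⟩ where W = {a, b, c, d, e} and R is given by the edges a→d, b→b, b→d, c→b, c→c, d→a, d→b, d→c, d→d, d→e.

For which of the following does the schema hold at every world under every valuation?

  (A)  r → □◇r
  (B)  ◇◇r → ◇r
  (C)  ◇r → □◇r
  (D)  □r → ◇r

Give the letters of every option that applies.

none

R is not symmetric: c R b but not b R c.
R is not transitive: a R d and d R a but not a R a.
R is not euclidean: c R b and c R c but not b R c.
R is not serial: e has no R-successor.
(A) r → □◇r (axiom B) characterises the symmetric frames. R is not symmetric — not valid.
(B) the dual of axiom 4: valid iff R is transitive. R is not transitive — not valid.
(C) ◇r → □◇r (axiom 5) characterises the euclidean frames. R is not euclidean — not valid.
(D) □r → ◇r is axiom D; it is valid on a frame exactly when R is serial. R is not serial, so not valid.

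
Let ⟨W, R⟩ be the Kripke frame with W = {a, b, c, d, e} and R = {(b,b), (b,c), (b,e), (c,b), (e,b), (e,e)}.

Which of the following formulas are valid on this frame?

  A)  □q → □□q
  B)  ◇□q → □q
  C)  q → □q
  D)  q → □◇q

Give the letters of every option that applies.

R is symmetric: every R-edge is matched by its reverse.
R is not transitive: c R b and b R c but not c R c.
R is not euclidean: b R c and b R e but not c R e.
R is not a subset of the identity: b R c with b ≠ c.
(A) axiom 4: valid iff R is transitive. R is not transitive — not valid.
(B) ◇□q → □q is the dual of axiom 5; it is valid on a frame exactly when R is euclidean. R is not euclidean, so not valid.
(C) q → □q (equivalent to ◇p→p) corresponds to R being a subset of the identity. Here R ⊄ identity, so not valid.
(D) q → □◇q is axiom B, which corresponds to symmetry. R is symmetric — valid.

D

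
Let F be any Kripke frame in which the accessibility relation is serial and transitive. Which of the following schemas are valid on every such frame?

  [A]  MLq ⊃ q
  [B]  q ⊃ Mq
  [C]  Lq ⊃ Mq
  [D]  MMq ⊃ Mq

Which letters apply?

(A) MLq ⊃ q is the dual of axiom B; it is valid on a frame exactly when R is symmetric. Such an R need not be symmetric, so not valid.
(B) q ⊃ Mq is the dual of axiom T, which corresponds to reflexivity. Such an R need not be reflexive — not valid.
(C) Lq ⊃ Mq (axiom D) characterises the serial frames. Every such R is serial — valid.
(D) MMq ⊃ Mq is the dual of axiom 4, which corresponds to transitivity. Every such R is transitive — valid.

C, D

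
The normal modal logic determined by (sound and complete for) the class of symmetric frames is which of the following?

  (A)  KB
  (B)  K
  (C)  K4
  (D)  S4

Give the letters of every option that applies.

A

(A) KB is determined by exactly this class.
(B) K is determined by the class of arbitrary frames.
(C) K4 is determined by the class of transitive frames.
(D) S4 is determined by the class of reflexive and transitive frames.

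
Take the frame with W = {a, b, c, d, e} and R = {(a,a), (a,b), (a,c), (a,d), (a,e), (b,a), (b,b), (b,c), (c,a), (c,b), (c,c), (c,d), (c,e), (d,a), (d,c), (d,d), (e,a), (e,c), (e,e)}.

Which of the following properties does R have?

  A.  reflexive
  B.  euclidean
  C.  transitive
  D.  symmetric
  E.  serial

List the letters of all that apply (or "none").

A, D, E

(A) reflexive: each world relates to itself.
(B) not euclidean: a R b and a R d but not b R d.
(C) not transitive: b R a and a R d but not b R d.
(D) symmetric: every R-edge is matched by its reverse.
(E) serial: every world has an R-successor.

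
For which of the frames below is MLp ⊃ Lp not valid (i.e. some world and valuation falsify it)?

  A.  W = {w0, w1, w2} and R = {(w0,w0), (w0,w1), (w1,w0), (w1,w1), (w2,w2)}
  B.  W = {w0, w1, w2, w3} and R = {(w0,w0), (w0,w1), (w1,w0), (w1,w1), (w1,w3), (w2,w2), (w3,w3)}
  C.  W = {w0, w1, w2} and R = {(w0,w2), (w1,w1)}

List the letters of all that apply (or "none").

B, C

The schema MLp ⊃ Lp is the dual of axiom 5; it is valid on a frame iff R is euclidean.
(A) R is euclidean (any two R-successors of the same world are R-related), so the schema is valid here.
(B) R is not euclidean (w1 R w0 and w1 R w3 but not w0 R w3), so the schema fails here.
(C) R is not euclidean (w0 R w2 and w0 R w2 but not w2 R w2), so the schema fails here.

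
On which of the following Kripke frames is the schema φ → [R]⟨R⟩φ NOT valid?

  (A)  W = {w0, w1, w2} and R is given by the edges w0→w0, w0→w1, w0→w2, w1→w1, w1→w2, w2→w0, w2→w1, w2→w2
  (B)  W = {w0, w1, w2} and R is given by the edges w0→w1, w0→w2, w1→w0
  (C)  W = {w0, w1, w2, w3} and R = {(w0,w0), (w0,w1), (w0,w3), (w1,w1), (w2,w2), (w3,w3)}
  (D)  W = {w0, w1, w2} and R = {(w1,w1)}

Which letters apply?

The schema φ → [R]⟨R⟩φ is axiom B; it is valid on a frame iff R is symmetric.
(A) R is not symmetric (w0 R w1 but not w1 R w0), so the schema fails here.
(B) R is not symmetric (w0 R w2 but not w2 R w0), so the schema fails here.
(C) R is not symmetric (w0 R w1 but not w1 R w0), so the schema fails here.
(D) R is symmetric (every R-edge is matched by its reverse), so the schema is valid here.

A, B, C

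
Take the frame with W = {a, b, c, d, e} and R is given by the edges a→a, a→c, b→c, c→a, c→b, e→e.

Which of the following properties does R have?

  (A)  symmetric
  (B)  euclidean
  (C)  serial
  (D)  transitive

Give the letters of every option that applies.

A

(A) symmetric: every R-edge is matched by its reverse.
(B) not euclidean: c R a and c R b but not a R b.
(C) not serial: d has no R-successor.
(D) not transitive: a R c and c R b but not a R b.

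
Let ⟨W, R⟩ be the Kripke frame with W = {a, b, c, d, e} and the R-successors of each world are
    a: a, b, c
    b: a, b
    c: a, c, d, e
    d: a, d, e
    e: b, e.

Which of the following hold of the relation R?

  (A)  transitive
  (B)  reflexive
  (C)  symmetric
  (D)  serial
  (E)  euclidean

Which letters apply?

B, D

(A) not transitive: a R c and c R d but not a R d.
(B) reflexive: each world relates to itself.
(C) not symmetric: c R d but not d R c.
(D) serial: every world has an R-successor.
(E) not euclidean: a R b and a R c but not b R c.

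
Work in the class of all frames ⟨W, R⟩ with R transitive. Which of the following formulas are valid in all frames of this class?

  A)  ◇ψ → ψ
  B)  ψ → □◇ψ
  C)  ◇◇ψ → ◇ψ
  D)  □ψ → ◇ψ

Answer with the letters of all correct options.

(A) ◇ψ → ψ is the converse of T; it holds exactly when R ⊆ identity. Such an R need not be a subset of the identity — not valid.
(B) axiom B: valid iff R is symmetric. Such an R need not be symmetric — not valid.
(C) ◇◇ψ → ◇ψ is the dual of axiom 4; it is valid on a frame exactly when R is transitive. Every such R is transitive, so valid.
(D) □ψ → ◇ψ is axiom D; it is valid on a frame exactly when R is serial. Such an R need not be serial, so not valid.

C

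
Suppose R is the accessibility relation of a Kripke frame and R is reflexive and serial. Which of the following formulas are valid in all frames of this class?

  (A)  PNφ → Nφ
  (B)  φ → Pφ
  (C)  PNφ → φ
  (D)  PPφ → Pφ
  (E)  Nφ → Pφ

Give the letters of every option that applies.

B, E

(A) the dual of axiom 5: valid iff R is euclidean. Such an R need not be euclidean — not valid.
(B) φ → Pφ (the dual of axiom T) characterises the reflexive frames. Every such R is reflexive — valid.
(C) PNφ → φ is the dual of axiom B; it is valid on a frame exactly when R is symmetric. Such an R need not be symmetric, so not valid.
(D) PPφ → Pφ (the dual of axiom 4) characterises the transitive frames. Such an R need not be transitive — not valid.
(E) axiom D: valid iff R is serial. Every such R is serial — valid.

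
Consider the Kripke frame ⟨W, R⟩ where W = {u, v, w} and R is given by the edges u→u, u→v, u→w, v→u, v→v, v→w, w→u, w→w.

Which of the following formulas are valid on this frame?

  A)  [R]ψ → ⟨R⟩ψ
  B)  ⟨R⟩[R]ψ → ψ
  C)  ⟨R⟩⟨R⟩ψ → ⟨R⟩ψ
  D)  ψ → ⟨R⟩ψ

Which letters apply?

A, D

R is reflexive: each world relates to itself.
R is not symmetric: v R w but not w R v.
R is not transitive: w R u and u R v but not w R v.
R is serial: every world has an R-successor.
(A) [R]ψ → ⟨R⟩ψ is axiom D, which corresponds to seriality. R is serial — valid.
(B) ⟨R⟩[R]ψ → ψ is the dual of axiom B; it is valid on a frame exactly when R is symmetric. R is not symmetric, so not valid.
(C) ⟨R⟩⟨R⟩ψ → ⟨R⟩ψ is the dual of axiom 4, which corresponds to transitivity. R is not transitive — not valid.
(D) ψ → ⟨R⟩ψ is the dual of axiom T; it is valid on a frame exactly when R is reflexive. R is reflexive, so valid.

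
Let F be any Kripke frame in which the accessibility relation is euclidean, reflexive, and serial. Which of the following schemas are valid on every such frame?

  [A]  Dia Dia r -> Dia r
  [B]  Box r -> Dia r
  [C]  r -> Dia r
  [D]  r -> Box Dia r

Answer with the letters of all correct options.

A, B, C, D

A relation that is euclidean, reflexive, and serial is also symmetric and transitive.
(A) the dual of axiom 4: valid iff R is transitive. Every such R is transitive — valid.
(B) Box r -> Dia r is axiom D, which corresponds to seriality. Every such R is serial — valid.
(C) r -> Dia r is the dual of axiom T, which corresponds to reflexivity. Every such R is reflexive — valid.
(D) r -> Box Dia r is axiom B; it is valid on a frame exactly when R is symmetric. Every such R is symmetric, so valid.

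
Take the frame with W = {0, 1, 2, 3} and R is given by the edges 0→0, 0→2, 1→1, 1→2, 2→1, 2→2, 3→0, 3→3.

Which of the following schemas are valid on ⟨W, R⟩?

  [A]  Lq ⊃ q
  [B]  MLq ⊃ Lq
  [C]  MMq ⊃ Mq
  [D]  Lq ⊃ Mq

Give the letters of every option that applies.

A, D

R is reflexive: each world relates to itself.
R is not transitive: 0 R 2 and 2 R 1 but not 0 R 1.
R is not euclidean: 0 R 2 and 0 R 0 but not 2 R 0.
R is serial: every world has an R-successor.
(A) Lq ⊃ q is axiom T, which corresponds to reflexivity. R is reflexive — valid.
(B) MLq ⊃ Lq (the dual of axiom 5) characterises the euclidean frames. R is not euclidean — not valid.
(C) the dual of axiom 4: valid iff R is transitive. R is not transitive — not valid.
(D) Lq ⊃ Mq is axiom D; it is valid on a frame exactly when R is serial. R is serial, so valid.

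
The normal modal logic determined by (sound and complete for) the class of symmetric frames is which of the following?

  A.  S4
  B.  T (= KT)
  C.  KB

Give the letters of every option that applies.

C

(A) S4 is determined by the class of reflexive and transitive frames.
(B) T (= KT) is determined by the class of reflexive frames.
(C) KB is determined by exactly this class.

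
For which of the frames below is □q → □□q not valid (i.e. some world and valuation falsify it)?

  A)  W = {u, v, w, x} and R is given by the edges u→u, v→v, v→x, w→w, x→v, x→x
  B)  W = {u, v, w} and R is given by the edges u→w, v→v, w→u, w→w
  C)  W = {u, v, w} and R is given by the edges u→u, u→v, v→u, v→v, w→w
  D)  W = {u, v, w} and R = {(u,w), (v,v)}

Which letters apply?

B

The schema □q → □□q is axiom 4; it is valid on a frame iff R is transitive.
(A) R is transitive (R is closed under composition), so the schema is valid here.
(B) R is not transitive (u R w and w R u but not u R u), so the schema fails here.
(C) R is transitive (R is closed under composition), so the schema is valid here.
(D) R is transitive (R is closed under composition), so the schema is valid here.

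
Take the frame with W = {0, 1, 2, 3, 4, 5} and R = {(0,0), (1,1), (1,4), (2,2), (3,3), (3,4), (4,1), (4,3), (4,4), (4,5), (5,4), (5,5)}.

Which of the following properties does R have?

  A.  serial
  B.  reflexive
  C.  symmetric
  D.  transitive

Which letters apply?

A, B, C

(A) serial: every world has an R-successor.
(B) reflexive: each world relates to itself.
(C) symmetric: every R-edge is matched by its reverse.
(D) not transitive: 1 R 4 and 4 R 3 but not 1 R 3.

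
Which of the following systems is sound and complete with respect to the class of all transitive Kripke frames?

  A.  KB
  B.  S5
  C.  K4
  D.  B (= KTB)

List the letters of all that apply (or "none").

(A) KB is determined by the class of symmetric frames.
(B) S5 is determined by the class of reflexive, symmetric, and transitive frames.
(C) K4 is determined by exactly this class.
(D) B (= KTB) is determined by the class of reflexive and symmetric frames.

C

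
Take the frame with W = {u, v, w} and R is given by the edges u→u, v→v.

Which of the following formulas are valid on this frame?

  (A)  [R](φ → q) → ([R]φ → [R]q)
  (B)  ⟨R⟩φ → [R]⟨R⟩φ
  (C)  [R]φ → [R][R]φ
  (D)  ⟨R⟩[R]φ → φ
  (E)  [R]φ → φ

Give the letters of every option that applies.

A, B, C, D

R is not reflexive: not w R w.
R is symmetric: every R-edge is matched by its reverse.
R is transitive: R is closed under composition.
R is euclidean: any two R-successors of the same world are R-related.
(A) [R](φ → q) → ([R]φ → [R]q) is axiom K, valid on every Kripke frame — valid.
(B) ⟨R⟩φ → [R]⟨R⟩φ is axiom 5, which corresponds to the euclidean property. R is euclidean — valid.
(C) [R]φ → [R][R]φ (axiom 4) characterises the transitive frames. R is transitive — valid.
(D) the dual of axiom B: valid iff R is symmetric. R is symmetric — valid.
(E) axiom T: valid iff R is reflexive. R is not reflexive — not valid.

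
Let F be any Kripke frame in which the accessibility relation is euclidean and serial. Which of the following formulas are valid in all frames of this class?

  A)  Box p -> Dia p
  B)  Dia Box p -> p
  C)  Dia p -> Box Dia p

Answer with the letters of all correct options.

(A) Box p -> Dia p is axiom D, which corresponds to seriality. Every such R is serial — valid.
(B) Dia Box p -> p (the dual of axiom B) characterises the symmetric frames. Such an R need not be symmetric — not valid.
(C) Dia p -> Box Dia p is axiom 5, which corresponds to the euclidean property. Every such R is euclidean — valid.

A, C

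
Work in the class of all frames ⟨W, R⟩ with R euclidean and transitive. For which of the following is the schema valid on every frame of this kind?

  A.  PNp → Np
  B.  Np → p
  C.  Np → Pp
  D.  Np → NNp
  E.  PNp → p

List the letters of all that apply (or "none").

A, D

(A) the dual of axiom 5: valid iff R is euclidean. Every such R is euclidean — valid.
(B) axiom T: valid iff R is reflexive. Such an R need not be reflexive — not valid.
(C) axiom D: valid iff R is serial. Such an R need not be serial — not valid.
(D) Np → NNp is axiom 4; it is valid on a frame exactly when R is transitive. Every such R is transitive, so valid.
(E) PNp → p (the dual of axiom B) characterises the symmetric frames. Such an R need not be symmetric — not valid.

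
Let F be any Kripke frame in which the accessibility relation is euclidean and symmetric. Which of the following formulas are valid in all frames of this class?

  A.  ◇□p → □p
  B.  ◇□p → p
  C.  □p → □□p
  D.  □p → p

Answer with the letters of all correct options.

A, B, C

A symmetric euclidean relation is transitive (uRv and vRw give vRu by symmetry, then uRw by the euclidean condition, applied at v).
(A) ◇□p → □p is the dual of axiom 5, which corresponds to the euclidean property. Every such R is euclidean — valid.
(B) ◇□p → p (the dual of axiom B) characterises the symmetric frames. Every such R is symmetric — valid.
(C) □p → □□p (axiom 4) characterises the transitive frames. Every such R is transitive — valid.
(D) □p → p is axiom T; it is valid on a frame exactly when R is reflexive. Such an R need not be reflexive, so not valid.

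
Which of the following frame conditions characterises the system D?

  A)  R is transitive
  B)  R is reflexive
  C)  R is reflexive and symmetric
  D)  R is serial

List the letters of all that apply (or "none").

(A) this class determines K4, not D.
(B) this class determines T (= KT), not D.
(C) this class determines B (= KTB), not D.
(D) D is sound and complete for exactly this class.

D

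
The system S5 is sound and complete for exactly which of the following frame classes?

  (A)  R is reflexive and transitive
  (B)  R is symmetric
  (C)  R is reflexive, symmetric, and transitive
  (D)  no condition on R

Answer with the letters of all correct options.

(A) this class determines S4, not S5.
(B) this class determines KB, not S5.
(C) S5 is sound and complete for exactly this class.
(D) this class determines K, not S5.

C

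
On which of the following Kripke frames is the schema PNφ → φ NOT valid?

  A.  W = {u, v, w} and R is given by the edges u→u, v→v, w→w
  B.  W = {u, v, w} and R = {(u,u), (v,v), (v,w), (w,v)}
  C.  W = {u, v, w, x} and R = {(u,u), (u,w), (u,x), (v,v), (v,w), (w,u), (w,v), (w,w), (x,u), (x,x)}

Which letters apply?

none

The schema PNφ → φ is the dual of axiom B; it is valid on a frame iff R is symmetric.
(A) R is symmetric (every R-edge is matched by its reverse), so the schema is valid here.
(B) R is symmetric (every R-edge is matched by its reverse), so the schema is valid here.
(C) R is symmetric (every R-edge is matched by its reverse), so the schema is valid here.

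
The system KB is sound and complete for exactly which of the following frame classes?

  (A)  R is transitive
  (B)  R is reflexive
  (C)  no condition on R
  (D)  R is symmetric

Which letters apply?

D

(A) this class determines K4, not KB.
(B) this class determines T (= KT), not KB.
(C) this class determines K, not KB.
(D) KB is sound and complete for exactly this class.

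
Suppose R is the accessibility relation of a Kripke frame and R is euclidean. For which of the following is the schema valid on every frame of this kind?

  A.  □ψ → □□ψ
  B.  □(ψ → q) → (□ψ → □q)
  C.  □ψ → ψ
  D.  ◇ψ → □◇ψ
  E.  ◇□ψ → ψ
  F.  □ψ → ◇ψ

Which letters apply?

(A) □ψ → □□ψ (axiom 4) characterises the transitive frames. Such an R need not be transitive — not valid.
(B) □(ψ → q) → (□ψ → □q) is the K axiom; it holds on all frames — valid.
(C) □ψ → ψ is axiom T, which corresponds to reflexivity. Such an R need not be reflexive — not valid.
(D) ◇ψ → □◇ψ (axiom 5) characterises the euclidean frames. Every such R is euclidean — valid.
(E) ◇□ψ → ψ is the dual of axiom B, which corresponds to symmetry. Such an R need not be symmetric — not valid.
(F) axiom D: valid iff R is serial. Such an R need not be serial — not valid.

B, D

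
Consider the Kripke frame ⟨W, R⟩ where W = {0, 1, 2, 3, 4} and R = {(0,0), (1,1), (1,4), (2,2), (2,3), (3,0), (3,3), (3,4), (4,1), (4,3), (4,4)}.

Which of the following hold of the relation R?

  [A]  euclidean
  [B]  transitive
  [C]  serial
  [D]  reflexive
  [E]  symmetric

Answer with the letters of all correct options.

C, D

(A) not euclidean: 2 R 3 and 2 R 2 but not 3 R 2.
(B) not transitive: 1 R 4 and 4 R 3 but not 1 R 3.
(C) serial: every world has an R-successor.
(D) reflexive: each world relates to itself.
(E) not symmetric: 2 R 3 but not 3 R 2.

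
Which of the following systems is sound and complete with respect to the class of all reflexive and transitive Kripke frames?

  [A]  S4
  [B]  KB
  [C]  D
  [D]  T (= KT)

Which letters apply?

A

(A) S4 is determined by exactly this class.
(B) KB is determined by the class of symmetric frames.
(C) D is determined by the class of serial frames.
(D) T (= KT) is determined by the class of reflexive frames.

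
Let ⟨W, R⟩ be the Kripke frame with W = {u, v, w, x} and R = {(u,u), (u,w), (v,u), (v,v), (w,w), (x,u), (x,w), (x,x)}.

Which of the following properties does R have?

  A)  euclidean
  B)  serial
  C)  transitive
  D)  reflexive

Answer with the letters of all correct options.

(A) not euclidean: u R w and u R u but not w R u.
(B) serial: every world has an R-successor.
(C) not transitive: v R u and u R w but not v R w.
(D) reflexive: each world relates to itself.

B, D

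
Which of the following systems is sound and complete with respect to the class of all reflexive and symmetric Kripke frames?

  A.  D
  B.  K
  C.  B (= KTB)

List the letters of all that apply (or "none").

C

(A) D is determined by the class of serial frames.
(B) K is determined by the class of arbitrary frames.
(C) B (= KTB) is determined by exactly this class.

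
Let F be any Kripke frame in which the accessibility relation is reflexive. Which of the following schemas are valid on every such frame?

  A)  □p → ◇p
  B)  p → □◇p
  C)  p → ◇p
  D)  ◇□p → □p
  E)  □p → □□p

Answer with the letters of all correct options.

A, C

A reflexive relation is serial.
(A) □p → ◇p is axiom D, which corresponds to seriality. Every such R is serial — valid.
(B) p → □◇p (axiom B) characterises the symmetric frames. Such an R need not be symmetric — not valid.
(C) p → ◇p is the dual of axiom T, which corresponds to reflexivity. Every such R is reflexive — valid.
(D) ◇□p → □p is the dual of axiom 5; it is valid on a frame exactly when R is euclidean. Such an R need not be euclidean, so not valid.
(E) □p → □□p is axiom 4, which corresponds to transitivity. Such an R need not be transitive — not valid.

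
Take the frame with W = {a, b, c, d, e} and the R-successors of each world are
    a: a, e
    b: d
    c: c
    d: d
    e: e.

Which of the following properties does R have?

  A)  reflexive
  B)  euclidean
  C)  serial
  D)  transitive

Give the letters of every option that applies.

(A) not reflexive: not b R b.
(B) not euclidean: a R e and a R a but not e R a.
(C) serial: every world has an R-successor.
(D) transitive: R is closed under composition.

C, D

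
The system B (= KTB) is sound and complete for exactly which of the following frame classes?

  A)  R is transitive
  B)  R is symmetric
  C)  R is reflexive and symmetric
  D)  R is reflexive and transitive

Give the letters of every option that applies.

(A) this class determines K4, not B (= KTB).
(B) this class determines KB, not B (= KTB).
(C) B (= KTB) is sound and complete for exactly this class.
(D) this class determines S4, not B (= KTB).

C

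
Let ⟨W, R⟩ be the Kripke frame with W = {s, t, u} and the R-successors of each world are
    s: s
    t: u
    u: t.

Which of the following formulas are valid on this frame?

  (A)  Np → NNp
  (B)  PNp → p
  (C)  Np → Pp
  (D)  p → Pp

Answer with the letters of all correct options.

R is not reflexive: not t R t.
R is symmetric: every R-edge is matched by its reverse.
R is not transitive: t R u and u R t but not t R t.
R is serial: every world has an R-successor.
(A) Np → NNp is axiom 4; it is valid on a frame exactly when R is transitive. R is not transitive, so not valid.
(B) PNp → p is the dual of axiom B; it is valid on a frame exactly when R is symmetric. R is symmetric, so valid.
(C) Np → Pp is axiom D, which corresponds to seriality. R is serial — valid.
(D) the dual of axiom T: valid iff R is reflexive. R is not reflexive — not valid.

B, C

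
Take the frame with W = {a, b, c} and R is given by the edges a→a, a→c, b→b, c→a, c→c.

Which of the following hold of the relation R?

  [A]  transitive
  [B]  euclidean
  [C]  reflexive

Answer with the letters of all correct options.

A, B, C

(A) transitive: R is closed under composition.
(B) euclidean: any two R-successors of the same world are R-related.
(C) reflexive: each world relates to itself.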